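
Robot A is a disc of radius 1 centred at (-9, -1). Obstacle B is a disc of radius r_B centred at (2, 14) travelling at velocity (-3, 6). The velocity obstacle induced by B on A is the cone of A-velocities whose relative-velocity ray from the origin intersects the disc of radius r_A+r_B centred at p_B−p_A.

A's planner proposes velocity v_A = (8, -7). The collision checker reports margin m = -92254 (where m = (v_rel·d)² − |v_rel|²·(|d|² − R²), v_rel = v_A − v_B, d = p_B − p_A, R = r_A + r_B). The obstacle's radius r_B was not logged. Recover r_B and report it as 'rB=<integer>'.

m = -92254
d = (11, 15);  v_rel = (11, -13),  |v_rel|² = 290
v_rel×d = (11)·(15) − (-13)·(11) = 308
since m = R²·290 − 308²:  R² = (94864 + -92254) / 290 = 9
R = √9 = 3  ⇒  r_B = 3 − 1 = 2

rB=2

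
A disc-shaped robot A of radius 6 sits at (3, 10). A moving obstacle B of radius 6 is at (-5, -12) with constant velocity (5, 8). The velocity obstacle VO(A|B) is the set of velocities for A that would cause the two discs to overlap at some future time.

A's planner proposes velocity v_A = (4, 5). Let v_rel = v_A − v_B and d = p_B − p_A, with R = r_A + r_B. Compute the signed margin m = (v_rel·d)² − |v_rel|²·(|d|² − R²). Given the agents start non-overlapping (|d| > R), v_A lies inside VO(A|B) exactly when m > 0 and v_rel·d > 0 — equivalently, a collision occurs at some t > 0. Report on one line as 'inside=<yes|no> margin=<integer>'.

d = (-8, -22),  |d|² = 548;  R = 6+6 = 12,  c = 548−12² = 404
v_rel = (-1, -3),  |v_rel|² = 10;  v_rel·d = (-1)·(-8) + (-3)·(-22) = 74
10·t² − 148·t + 404 = 0  ⇒  m = 74² − 10·404 = 1436
m = 1436 > 0,  v_rel·d = 74 > 0  ⇒  inside

inside=yes margin=1436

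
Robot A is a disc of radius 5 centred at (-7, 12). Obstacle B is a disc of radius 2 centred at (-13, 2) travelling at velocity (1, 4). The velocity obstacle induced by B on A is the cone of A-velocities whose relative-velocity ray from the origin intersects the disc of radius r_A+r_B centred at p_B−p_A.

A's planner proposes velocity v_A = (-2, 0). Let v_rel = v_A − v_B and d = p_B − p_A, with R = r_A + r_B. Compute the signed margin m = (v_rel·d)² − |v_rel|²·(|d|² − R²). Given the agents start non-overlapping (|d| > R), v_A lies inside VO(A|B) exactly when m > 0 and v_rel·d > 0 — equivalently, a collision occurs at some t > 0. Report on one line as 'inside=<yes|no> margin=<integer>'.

d = (-6, -10),  |d|² = 136;  R = 5+2 = 7,  c = 136−7² = 87
v_rel = (-3, -4),  |v_rel|² = 25;  v_rel·d = (-3)·(-6) + (-4)·(-10) = 58
25·t² − 116·t + 87 = 0  ⇒  m = 58² − 25·87 = 1189
m = 1189 > 0,  v_rel·d = 58 > 0  ⇒  inside

inside=yes margin=1189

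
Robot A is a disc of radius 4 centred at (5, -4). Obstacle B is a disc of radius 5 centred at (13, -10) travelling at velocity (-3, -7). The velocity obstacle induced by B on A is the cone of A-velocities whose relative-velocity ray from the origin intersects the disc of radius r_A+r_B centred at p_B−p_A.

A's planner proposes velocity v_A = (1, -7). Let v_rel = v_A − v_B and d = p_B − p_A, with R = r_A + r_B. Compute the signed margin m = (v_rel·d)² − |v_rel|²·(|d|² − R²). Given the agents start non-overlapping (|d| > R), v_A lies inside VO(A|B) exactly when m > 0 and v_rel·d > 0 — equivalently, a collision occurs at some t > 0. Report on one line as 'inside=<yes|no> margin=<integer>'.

d = (8, -6),  |d|² = 100;  R = 4+5 = 9,  c = 100−9² = 19
v_rel = (4, 0),  |v_rel|² = 16;  v_rel·d = (4)·(8) + (0)·(-6) = 32
16·t² − 64·t + 19 = 0  ⇒  m = 32² − 16·19 = 720
m = 720 > 0,  v_rel·d = 32 > 0  ⇒  inside

inside=yes margin=720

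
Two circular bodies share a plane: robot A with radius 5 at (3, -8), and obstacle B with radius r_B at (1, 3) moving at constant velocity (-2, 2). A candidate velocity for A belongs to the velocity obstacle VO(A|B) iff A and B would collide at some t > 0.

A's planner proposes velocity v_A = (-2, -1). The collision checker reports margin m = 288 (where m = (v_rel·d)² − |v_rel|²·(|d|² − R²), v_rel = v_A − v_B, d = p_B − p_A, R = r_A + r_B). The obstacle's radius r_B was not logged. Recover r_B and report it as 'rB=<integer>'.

m = 288
d = (-2, 11);  v_rel = (0, -3),  |v_rel|² = 9
v_rel×d = (0)·(11) − (-3)·(-2) = -6
since m = R²·9 − (-6)²:  R² = (36 + 288) / 9 = 36
R = √36 = 6  ⇒  r_B = 6 − 5 = 1

rB=1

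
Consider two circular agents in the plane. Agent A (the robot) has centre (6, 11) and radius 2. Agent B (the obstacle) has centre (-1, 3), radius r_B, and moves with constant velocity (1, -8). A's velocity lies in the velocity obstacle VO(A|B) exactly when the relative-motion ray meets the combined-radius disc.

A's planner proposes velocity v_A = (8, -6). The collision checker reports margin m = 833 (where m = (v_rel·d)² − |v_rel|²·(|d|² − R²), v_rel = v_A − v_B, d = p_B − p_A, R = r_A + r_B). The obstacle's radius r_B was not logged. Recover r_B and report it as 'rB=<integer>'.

m = 833
d = (-7, -8);  v_rel = (7, 2),  |v_rel|² = 53
v_rel×d = (7)·(-8) − (2)·(-7) = -42
since m = R²·53 − (-42)²:  R² = (1764 + 833) / 53 = 49
R = √49 = 7  ⇒  r_B = 7 − 2 = 5

rB=5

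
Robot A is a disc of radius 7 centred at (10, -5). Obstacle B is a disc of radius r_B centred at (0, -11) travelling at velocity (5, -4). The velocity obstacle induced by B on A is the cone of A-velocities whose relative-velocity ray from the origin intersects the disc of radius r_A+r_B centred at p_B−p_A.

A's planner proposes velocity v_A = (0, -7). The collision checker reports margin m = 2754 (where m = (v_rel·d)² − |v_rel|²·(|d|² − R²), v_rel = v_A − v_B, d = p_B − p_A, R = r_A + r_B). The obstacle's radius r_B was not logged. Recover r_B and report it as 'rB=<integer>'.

m = 2754
d = (-10, -6);  v_rel = (-5, -3),  |v_rel|² = 34
v_rel×d = (-5)·(-6) − (-3)·(-10) = 0
since m = R²·34 − 0²:  R² = (0 + 2754) / 34 = 81
R = √81 = 9  ⇒  r_B = 9 − 7 = 2

rB=2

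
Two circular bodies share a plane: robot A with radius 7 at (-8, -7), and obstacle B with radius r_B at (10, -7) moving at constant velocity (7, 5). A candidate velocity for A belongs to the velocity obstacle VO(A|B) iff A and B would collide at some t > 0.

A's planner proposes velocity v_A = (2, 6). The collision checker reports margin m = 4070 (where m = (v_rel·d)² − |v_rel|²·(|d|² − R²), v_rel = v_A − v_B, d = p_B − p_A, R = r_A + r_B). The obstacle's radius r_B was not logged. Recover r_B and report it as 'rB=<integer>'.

m = 4070
d = (18, 0);  v_rel = (-5, 1),  |v_rel|² = 26
v_rel×d = (-5)·(0) − (1)·(18) = -18
since m = R²·26 − (-18)²:  R² = (324 + 4070) / 26 = 169
R = √169 = 13  ⇒  r_B = 13 − 7 = 6

rB=6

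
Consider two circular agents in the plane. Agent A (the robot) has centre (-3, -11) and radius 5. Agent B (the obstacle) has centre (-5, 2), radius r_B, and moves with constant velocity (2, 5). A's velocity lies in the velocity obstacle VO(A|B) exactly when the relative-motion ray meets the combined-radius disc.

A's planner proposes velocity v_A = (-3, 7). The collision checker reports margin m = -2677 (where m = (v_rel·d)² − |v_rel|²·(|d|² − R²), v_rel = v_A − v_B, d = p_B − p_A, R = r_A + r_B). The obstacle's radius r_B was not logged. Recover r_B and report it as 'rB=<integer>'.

m = -2677
d = (-2, 13);  v_rel = (-5, 2),  |v_rel|² = 29
v_rel×d = (-5)·(13) − (2)·(-2) = -61
since m = R²·29 − (-61)²:  R² = (3721 + -2677) / 29 = 36
R = √36 = 6  ⇒  r_B = 6 − 5 = 1

rB=1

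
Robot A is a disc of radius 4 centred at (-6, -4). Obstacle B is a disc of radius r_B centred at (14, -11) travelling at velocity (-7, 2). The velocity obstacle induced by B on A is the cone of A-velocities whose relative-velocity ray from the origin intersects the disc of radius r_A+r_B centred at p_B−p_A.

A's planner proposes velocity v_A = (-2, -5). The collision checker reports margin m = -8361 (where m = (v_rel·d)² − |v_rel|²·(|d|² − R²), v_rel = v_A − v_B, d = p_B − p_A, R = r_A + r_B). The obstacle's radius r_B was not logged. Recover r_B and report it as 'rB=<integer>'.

m = -8361
d = (20, -7);  v_rel = (5, -7),  |v_rel|² = 74
v_rel×d = (5)·(-7) − (-7)·(20) = 105
since m = R²·74 − 105²:  R² = (11025 + -8361) / 74 = 36
R = √36 = 6  ⇒  r_B = 6 − 4 = 2

rB=2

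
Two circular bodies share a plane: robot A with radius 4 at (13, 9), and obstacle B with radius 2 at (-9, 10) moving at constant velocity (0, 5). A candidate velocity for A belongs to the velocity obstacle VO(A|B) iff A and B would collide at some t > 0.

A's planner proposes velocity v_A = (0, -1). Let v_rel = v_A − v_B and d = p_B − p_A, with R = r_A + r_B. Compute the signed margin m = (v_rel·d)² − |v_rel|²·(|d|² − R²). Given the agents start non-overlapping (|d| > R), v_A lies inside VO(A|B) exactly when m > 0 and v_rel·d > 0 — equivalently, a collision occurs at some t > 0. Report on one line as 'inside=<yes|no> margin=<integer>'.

d = (-22, 1),  |d|² = 485;  R = 4+2 = 6,  c = 485−6² = 449
v_rel = (0, -6),  |v_rel|² = 36;  v_rel·d = (0)·(-22) + (-6)·(1) = -6
36·t² + 12·t + 449 = 0  ⇒  m = (-6)² − 36·449 = -16128
m = -16128 < 0,  v_rel·d = -6 < 0  ⇒  outside

inside=no margin=-16128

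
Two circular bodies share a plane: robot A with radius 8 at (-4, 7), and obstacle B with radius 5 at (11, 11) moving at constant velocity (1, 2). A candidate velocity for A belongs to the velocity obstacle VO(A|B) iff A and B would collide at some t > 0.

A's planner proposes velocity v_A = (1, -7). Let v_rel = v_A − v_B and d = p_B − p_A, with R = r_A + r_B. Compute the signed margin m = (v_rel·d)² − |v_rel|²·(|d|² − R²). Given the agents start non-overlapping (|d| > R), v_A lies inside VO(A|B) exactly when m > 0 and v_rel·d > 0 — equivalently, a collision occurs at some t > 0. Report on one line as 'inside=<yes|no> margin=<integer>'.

d = (15, 4),  |d|² = 241;  R = 8+5 = 13,  c = 241−13² = 72
v_rel = (0, -9),  |v_rel|² = 81;  v_rel·d = (0)·(15) + (-9)·(4) = -36
81·t² + 72·t + 72 = 0  ⇒  m = (-36)² − 81·72 = -4536
m = -4536 < 0,  v_rel·d = -36 < 0  ⇒  outside

inside=no margin=-4536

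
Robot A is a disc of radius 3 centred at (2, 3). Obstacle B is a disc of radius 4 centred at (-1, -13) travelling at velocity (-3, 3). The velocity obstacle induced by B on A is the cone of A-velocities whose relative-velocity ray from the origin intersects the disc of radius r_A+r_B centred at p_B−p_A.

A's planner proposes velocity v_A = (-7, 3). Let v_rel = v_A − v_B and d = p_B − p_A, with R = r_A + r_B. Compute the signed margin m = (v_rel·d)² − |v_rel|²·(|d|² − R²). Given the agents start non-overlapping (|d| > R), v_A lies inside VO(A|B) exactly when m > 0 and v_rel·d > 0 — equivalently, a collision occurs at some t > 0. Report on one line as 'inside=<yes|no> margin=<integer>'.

d = (-3, -16),  |d|² = 265;  R = 3+4 = 7,  c = 265−7² = 216
v_rel = (-4, 0),  |v_rel|² = 16;  v_rel·d = (-4)·(-3) + (0)·(-16) = 12
16·t² − 24·t + 216 = 0  ⇒  m = 12² − 16·216 = -3312
m = -3312 < 0,  v_rel·d = 12 > 0  ⇒  outside

inside=no margin=-3312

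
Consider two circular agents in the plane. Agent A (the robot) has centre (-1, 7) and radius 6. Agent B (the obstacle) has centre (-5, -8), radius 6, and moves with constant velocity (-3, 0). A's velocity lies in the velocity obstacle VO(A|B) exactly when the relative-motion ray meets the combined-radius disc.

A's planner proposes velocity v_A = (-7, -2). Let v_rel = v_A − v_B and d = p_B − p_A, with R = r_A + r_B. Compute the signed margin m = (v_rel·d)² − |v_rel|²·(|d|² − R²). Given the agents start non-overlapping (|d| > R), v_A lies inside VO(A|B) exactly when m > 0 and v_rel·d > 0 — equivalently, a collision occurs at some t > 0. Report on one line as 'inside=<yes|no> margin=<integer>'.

d = (-4, -15),  |d|² = 241;  R = 6+6 = 12,  c = 241−12² = 97
v_rel = (-4, -2),  |v_rel|² = 20;  v_rel·d = (-4)·(-4) + (-2)·(-15) = 46
20·t² − 92·t + 97 = 0  ⇒  m = 46² − 20·97 = 176
m = 176 > 0,  v_rel·d = 46 > 0  ⇒  inside

inside=yes margin=176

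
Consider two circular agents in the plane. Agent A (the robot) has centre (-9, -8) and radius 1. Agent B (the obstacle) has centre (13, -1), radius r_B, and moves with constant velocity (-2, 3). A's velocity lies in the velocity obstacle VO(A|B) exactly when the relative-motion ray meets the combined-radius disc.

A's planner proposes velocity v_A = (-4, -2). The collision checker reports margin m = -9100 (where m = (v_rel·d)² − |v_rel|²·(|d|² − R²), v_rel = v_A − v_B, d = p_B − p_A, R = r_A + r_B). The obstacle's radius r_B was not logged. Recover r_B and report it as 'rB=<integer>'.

m = -9100
d = (22, 7);  v_rel = (-2, -5),  |v_rel|² = 29
v_rel×d = (-2)·(7) − (-5)·(22) = 96
since m = R²·29 − 96²:  R² = (9216 + -9100) / 29 = 4
R = √4 = 2  ⇒  r_B = 2 − 1 = 1

rB=1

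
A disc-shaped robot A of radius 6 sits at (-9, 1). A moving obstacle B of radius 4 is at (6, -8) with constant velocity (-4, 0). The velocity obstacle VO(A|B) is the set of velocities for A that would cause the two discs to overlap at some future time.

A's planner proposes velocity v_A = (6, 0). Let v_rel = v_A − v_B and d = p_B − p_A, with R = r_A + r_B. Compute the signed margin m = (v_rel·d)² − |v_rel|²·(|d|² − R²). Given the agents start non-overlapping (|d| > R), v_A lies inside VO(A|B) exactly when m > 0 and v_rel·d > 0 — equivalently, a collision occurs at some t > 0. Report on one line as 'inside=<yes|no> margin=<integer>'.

d = (15, -9),  |d|² = 306;  R = 6+4 = 10,  c = 306−10² = 206
v_rel = (10, 0),  |v_rel|² = 100;  v_rel·d = (10)·(15) + (0)·(-9) = 150
100·t² − 300·t + 206 = 0  ⇒  m = 150² − 100·206 = 1900
m = 1900 > 0,  v_rel·d = 150 > 0  ⇒  inside

inside=yes margin=1900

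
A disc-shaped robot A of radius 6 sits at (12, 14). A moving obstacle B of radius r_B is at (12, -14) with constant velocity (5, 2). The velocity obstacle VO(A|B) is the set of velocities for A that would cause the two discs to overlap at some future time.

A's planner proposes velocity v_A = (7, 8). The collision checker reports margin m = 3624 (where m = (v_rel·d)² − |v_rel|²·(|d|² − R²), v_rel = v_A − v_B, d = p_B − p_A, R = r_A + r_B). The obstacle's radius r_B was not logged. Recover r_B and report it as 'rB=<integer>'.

m = 3624
d = (0, -28);  v_rel = (2, 6),  |v_rel|² = 40
v_rel×d = (2)·(-28) − (6)·(0) = -56
since m = R²·40 − (-56)²:  R² = (3136 + 3624) / 40 = 169
R = √169 = 13  ⇒  r_B = 13 − 6 = 7

rB=7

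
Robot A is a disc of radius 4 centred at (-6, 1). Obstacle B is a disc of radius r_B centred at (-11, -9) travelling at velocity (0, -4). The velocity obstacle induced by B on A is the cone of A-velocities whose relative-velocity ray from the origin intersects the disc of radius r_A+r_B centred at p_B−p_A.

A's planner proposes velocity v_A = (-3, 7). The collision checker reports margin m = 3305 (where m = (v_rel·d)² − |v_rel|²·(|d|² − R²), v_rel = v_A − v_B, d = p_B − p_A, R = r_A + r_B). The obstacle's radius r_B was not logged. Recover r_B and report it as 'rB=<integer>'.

m = 3305
d = (-5, -10);  v_rel = (-3, 11),  |v_rel|² = 130
v_rel×d = (-3)·(-10) − (11)·(-5) = 85
since m = R²·130 − 85²:  R² = (7225 + 3305) / 130 = 81
R = √81 = 9  ⇒  r_B = 9 − 4 = 5

rB=5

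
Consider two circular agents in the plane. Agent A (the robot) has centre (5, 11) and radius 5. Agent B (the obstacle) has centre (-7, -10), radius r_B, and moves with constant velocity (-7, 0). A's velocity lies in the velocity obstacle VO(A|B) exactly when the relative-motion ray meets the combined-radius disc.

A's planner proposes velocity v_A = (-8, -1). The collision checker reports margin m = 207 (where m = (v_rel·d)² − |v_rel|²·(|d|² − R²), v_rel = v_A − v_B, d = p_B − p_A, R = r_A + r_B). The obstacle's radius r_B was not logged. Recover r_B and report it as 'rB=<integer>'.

m = 207
d = (-12, -21);  v_rel = (-1, -1),  |v_rel|² = 2
v_rel×d = (-1)·(-21) − (-1)·(-12) = 9
since m = R²·2 − 9²:  R² = (81 + 207) / 2 = 144
R = √144 = 12  ⇒  r_B = 12 − 5 = 7

rB=7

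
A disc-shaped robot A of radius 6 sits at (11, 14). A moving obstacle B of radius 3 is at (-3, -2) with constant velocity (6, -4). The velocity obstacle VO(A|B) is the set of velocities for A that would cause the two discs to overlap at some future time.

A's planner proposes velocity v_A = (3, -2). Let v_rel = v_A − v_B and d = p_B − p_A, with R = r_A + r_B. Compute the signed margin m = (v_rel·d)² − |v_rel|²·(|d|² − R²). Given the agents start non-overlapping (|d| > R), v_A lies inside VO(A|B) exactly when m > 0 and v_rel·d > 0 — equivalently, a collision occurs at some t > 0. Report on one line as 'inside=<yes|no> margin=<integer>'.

d = (-14, -16),  |d|² = 452;  R = 6+3 = 9,  c = 452−9² = 371
v_rel = (-3, 2),  |v_rel|² = 13;  v_rel·d = (-3)·(-14) + (2)·(-16) = 10
13·t² − 20·t + 371 = 0  ⇒  m = 10² − 13·371 = -4723
m = -4723 < 0,  v_rel·d = 10 > 0  ⇒  outside

inside=no margin=-4723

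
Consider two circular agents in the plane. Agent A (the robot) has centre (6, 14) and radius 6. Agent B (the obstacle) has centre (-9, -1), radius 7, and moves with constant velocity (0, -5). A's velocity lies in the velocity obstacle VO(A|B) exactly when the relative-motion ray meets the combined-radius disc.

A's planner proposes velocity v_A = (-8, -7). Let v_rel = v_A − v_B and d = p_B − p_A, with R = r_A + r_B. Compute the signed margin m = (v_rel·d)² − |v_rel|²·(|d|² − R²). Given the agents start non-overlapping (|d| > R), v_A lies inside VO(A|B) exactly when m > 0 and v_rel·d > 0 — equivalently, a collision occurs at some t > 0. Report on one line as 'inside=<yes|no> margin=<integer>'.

d = (-15, -15),  |d|² = 450;  R = 6+7 = 13,  c = 450−13² = 281
v_rel = (-8, -2),  |v_rel|² = 68;  v_rel·d = (-8)·(-15) + (-2)·(-15) = 150
68·t² − 300·t + 281 = 0  ⇒  m = 150² − 68·281 = 3392
m = 3392 > 0,  v_rel·d = 150 > 0  ⇒  inside

inside=yes margin=3392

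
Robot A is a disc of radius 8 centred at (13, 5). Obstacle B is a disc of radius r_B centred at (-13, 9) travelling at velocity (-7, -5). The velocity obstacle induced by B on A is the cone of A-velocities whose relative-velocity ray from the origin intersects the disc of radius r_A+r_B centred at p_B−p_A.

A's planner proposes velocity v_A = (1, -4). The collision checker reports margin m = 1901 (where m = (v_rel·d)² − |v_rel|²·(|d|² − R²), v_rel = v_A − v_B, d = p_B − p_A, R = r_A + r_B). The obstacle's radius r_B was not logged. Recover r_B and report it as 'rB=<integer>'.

m = 1901
d = (-26, 4);  v_rel = (8, 1),  |v_rel|² = 65
v_rel×d = (8)·(4) − (1)·(-26) = 58
since m = R²·65 − 58²:  R² = (3364 + 1901) / 65 = 81
R = √81 = 9  ⇒  r_B = 9 − 8 = 1

rB=1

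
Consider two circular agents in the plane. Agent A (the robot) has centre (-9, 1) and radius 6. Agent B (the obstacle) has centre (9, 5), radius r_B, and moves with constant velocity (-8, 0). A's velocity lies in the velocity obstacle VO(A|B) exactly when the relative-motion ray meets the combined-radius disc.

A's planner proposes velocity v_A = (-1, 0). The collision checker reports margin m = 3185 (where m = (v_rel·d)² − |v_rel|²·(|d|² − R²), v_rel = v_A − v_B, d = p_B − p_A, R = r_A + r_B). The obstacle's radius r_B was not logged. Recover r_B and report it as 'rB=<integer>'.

m = 3185
d = (18, 4);  v_rel = (7, 0),  |v_rel|² = 49
v_rel×d = (7)·(4) − (0)·(18) = 28
since m = R²·49 − 28²:  R² = (784 + 3185) / 49 = 81
R = √81 = 9  ⇒  r_B = 9 − 6 = 3

rB=3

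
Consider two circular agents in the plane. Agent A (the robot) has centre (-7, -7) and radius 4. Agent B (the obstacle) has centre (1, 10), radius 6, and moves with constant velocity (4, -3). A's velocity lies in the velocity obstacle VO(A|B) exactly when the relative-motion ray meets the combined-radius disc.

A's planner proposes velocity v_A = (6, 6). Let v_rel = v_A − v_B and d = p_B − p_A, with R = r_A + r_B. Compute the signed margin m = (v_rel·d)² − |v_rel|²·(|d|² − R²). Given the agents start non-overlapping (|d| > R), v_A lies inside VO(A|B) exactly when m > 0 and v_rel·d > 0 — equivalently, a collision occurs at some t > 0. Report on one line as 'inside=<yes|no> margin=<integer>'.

d = (8, 17),  |d|² = 353;  R = 4+6 = 10,  c = 353−10² = 253
v_rel = (2, 9),  |v_rel|² = 85;  v_rel·d = (2)·(8) + (9)·(17) = 169
85·t² − 338·t + 253 = 0  ⇒  m = 169² − 85·253 = 7056
m = 7056 > 0,  v_rel·d = 169 > 0  ⇒  inside

inside=yes margin=7056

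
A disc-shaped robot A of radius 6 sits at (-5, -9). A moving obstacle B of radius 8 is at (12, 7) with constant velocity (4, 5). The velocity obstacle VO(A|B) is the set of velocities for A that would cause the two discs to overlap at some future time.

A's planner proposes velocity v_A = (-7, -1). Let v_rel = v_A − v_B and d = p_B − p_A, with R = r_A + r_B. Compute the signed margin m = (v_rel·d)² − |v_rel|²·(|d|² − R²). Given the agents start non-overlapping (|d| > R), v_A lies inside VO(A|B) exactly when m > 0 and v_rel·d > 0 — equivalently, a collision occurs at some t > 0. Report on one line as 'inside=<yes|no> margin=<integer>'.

d = (17, 16),  |d|² = 545;  R = 6+8 = 14,  c = 545−14² = 349
v_rel = (-11, -6),  |v_rel|² = 157;  v_rel·d = (-11)·(17) + (-6)·(16) = -283
157·t² + 566·t + 349 = 0  ⇒  m = (-283)² − 157·349 = 25296
m = 25296 > 0,  v_rel·d = -283 < 0  ⇒  outside

inside=no margin=25296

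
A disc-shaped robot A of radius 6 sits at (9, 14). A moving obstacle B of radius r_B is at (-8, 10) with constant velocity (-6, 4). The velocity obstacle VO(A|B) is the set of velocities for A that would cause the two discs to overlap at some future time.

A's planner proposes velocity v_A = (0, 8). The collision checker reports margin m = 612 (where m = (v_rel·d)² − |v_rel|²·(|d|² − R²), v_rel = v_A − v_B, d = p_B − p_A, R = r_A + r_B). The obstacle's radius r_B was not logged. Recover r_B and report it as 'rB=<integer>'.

m = 612
d = (-17, -4);  v_rel = (6, 4),  |v_rel|² = 52
v_rel×d = (6)·(-4) − (4)·(-17) = 44
since m = R²·52 − 44²:  R² = (1936 + 612) / 52 = 49
R = √49 = 7  ⇒  r_B = 7 − 6 = 1

rB=1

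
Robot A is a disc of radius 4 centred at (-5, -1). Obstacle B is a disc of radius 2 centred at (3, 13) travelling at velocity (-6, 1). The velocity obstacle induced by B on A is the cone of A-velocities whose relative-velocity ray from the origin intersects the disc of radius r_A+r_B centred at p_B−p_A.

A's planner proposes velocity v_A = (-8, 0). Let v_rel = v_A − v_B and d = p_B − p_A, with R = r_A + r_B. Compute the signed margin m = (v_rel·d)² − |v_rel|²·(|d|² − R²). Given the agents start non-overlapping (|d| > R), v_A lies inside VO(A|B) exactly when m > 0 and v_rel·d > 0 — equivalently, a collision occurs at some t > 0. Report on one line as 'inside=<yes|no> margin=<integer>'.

d = (8, 14),  |d|² = 260;  R = 4+2 = 6,  c = 260−6² = 224
v_rel = (-2, -1),  |v_rel|² = 5;  v_rel·d = (-2)·(8) + (-1)·(14) = -30
5·t² + 60·t + 224 = 0  ⇒  m = (-30)² − 5·224 = -220
m = -220 < 0,  v_rel·d = -30 < 0  ⇒  outside

inside=no margin=-220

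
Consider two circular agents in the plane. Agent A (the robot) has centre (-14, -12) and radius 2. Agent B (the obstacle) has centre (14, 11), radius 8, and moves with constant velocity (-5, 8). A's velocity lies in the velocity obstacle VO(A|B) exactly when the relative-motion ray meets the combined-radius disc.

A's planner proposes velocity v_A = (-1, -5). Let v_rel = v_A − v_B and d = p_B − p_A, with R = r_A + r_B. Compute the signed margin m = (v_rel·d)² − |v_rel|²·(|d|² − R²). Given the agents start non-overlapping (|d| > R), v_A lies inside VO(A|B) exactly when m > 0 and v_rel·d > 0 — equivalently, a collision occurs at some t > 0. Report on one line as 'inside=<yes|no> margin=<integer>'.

d = (28, 23),  |d|² = 1313;  R = 2+8 = 10,  c = 1313−10² = 1213
v_rel = (4, -13),  |v_rel|² = 185;  v_rel·d = (4)·(28) + (-13)·(23) = -187
185·t² + 374·t + 1213 = 0  ⇒  m = (-187)² − 185·1213 = -189436
m = -189436 < 0,  v_rel·d = -187 < 0  ⇒  outside

inside=no margin=-189436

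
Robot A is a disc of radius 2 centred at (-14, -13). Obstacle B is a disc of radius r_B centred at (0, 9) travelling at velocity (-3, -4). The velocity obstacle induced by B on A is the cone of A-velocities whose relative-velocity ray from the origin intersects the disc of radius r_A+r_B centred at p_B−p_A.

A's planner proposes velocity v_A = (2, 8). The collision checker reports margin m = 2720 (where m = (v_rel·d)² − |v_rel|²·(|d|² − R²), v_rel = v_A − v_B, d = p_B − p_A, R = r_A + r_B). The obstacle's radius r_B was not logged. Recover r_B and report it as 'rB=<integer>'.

m = 2720
d = (14, 22);  v_rel = (5, 12),  |v_rel|² = 169
v_rel×d = (5)·(22) − (12)·(14) = -58
since m = R²·169 − (-58)²:  R² = (3364 + 2720) / 169 = 36
R = √36 = 6  ⇒  r_B = 6 − 2 = 4

rB=4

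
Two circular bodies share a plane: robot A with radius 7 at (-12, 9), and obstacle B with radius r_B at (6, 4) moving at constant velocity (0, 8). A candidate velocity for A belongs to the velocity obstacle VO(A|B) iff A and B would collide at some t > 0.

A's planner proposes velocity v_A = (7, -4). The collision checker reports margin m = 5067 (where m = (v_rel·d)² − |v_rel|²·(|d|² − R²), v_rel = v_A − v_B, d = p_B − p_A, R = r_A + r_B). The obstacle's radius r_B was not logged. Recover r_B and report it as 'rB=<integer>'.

m = 5067
d = (18, -5);  v_rel = (7, -12),  |v_rel|² = 193
v_rel×d = (7)·(-5) − (-12)·(18) = 181
since m = R²·193 − 181²:  R² = (32761 + 5067) / 193 = 196
R = √196 = 14  ⇒  r_B = 14 − 7 = 7

rB=7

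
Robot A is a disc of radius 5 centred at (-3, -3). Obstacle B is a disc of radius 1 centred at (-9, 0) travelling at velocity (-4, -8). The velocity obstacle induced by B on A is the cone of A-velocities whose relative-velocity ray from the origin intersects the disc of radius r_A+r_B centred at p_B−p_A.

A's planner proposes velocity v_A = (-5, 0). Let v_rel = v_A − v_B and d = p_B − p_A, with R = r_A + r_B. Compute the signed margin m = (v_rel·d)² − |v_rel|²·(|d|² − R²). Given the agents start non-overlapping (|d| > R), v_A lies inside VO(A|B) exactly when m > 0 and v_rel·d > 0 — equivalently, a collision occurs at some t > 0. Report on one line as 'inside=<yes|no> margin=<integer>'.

d = (-6, 3),  |d|² = 45;  R = 5+1 = 6,  c = 45−6² = 9
v_rel = (-1, 8),  |v_rel|² = 65;  v_rel·d = (-1)·(-6) + (8)·(3) = 30
65·t² − 60·t + 9 = 0  ⇒  m = 30² − 65·9 = 315
m = 315 > 0,  v_rel·d = 30 > 0  ⇒  inside

inside=yes margin=315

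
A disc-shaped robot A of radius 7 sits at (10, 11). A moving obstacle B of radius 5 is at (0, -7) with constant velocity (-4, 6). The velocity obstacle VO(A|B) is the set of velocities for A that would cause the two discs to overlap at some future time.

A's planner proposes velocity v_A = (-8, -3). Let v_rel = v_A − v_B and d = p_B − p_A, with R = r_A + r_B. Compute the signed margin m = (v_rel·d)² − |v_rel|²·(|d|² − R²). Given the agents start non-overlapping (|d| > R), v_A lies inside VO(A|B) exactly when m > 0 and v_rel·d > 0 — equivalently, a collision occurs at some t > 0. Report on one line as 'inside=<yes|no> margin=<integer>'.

d = (-10, -18),  |d|² = 424;  R = 7+5 = 12,  c = 424−12² = 280
v_rel = (-4, -9),  |v_rel|² = 97;  v_rel·d = (-4)·(-10) + (-9)·(-18) = 202
97·t² − 404·t + 280 = 0  ⇒  m = 202² − 97·280 = 13644
m = 13644 > 0,  v_rel·d = 202 > 0  ⇒  inside

inside=yes margin=13644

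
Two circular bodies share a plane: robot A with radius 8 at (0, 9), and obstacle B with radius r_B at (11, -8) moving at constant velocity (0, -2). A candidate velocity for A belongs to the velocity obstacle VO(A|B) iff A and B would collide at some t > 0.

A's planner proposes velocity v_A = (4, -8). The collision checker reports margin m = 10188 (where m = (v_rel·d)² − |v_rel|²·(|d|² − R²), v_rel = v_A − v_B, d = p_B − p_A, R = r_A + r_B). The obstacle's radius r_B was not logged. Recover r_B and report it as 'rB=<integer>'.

m = 10188
d = (11, -17);  v_rel = (4, -6),  |v_rel|² = 52
v_rel×d = (4)·(-17) − (-6)·(11) = -2
since m = R²·52 − (-2)²:  R² = (4 + 10188) / 52 = 196
R = √196 = 14  ⇒  r_B = 14 − 8 = 6

rB=6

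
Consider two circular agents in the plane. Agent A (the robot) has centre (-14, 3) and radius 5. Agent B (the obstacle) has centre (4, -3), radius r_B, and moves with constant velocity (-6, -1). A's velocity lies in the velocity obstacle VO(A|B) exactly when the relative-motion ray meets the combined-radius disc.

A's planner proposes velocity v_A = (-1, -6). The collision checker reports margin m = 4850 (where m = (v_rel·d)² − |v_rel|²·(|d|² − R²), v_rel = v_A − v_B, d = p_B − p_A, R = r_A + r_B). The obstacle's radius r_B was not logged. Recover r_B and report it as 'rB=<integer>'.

m = 4850
d = (18, -6);  v_rel = (5, -5),  |v_rel|² = 50
v_rel×d = (5)·(-6) − (-5)·(18) = 60
since m = R²·50 − 60²:  R² = (3600 + 4850) / 50 = 169
R = √169 = 13  ⇒  r_B = 13 − 5 = 8

rB=8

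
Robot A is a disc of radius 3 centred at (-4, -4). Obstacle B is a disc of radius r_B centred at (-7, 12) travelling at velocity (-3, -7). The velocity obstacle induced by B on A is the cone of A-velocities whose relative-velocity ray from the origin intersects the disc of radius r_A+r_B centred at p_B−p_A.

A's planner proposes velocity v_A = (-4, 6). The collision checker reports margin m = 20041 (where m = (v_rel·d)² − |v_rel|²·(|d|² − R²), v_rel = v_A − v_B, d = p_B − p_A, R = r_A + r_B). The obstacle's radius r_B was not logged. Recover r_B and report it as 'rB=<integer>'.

m = 20041
d = (-3, 16);  v_rel = (-1, 13),  |v_rel|² = 170
v_rel×d = (-1)·(16) − (13)·(-3) = 23
since m = R²·170 − 23²:  R² = (529 + 20041) / 170 = 121
R = √121 = 11  ⇒  r_B = 11 − 3 = 8

rB=8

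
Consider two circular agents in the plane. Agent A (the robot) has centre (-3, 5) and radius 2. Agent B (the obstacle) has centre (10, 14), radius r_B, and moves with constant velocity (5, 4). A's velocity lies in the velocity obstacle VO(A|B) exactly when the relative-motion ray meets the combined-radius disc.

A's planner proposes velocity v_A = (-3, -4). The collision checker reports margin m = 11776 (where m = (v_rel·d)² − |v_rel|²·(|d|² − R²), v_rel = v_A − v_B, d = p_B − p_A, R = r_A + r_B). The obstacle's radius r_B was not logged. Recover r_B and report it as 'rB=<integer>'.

m = 11776
d = (13, 9);  v_rel = (-8, -8),  |v_rel|² = 128
v_rel×d = (-8)·(9) − (-8)·(13) = 32
since m = R²·128 − 32²:  R² = (1024 + 11776) / 128 = 100
R = √100 = 10  ⇒  r_B = 10 − 2 = 8

rB=8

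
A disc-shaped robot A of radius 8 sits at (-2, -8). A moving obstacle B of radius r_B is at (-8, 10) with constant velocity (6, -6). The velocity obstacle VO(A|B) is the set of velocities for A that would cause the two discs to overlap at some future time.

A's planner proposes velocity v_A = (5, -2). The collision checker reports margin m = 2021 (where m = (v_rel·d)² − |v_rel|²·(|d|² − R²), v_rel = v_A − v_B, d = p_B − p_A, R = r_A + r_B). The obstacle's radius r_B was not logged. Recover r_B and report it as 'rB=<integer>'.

m = 2021
d = (-6, 18);  v_rel = (-1, 4),  |v_rel|² = 17
v_rel×d = (-1)·(18) − (4)·(-6) = 6
since m = R²·17 − 6²:  R² = (36 + 2021) / 17 = 121
R = √121 = 11  ⇒  r_B = 11 − 8 = 3

rB=3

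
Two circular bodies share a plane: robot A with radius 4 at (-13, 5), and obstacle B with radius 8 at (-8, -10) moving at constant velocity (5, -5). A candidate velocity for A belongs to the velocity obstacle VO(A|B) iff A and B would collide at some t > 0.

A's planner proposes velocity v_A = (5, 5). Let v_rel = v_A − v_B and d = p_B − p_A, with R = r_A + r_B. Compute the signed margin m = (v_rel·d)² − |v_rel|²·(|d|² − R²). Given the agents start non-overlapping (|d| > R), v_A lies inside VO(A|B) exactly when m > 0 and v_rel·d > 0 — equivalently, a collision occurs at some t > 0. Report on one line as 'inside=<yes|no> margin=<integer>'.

d = (5, -15),  |d|² = 250;  R = 4+8 = 12,  c = 250−12² = 106
v_rel = (0, 10),  |v_rel|² = 100;  v_rel·d = (0)·(5) + (10)·(-15) = -150
100·t² + 300·t + 106 = 0  ⇒  m = (-150)² − 100·106 = 11900
m = 11900 > 0,  v_rel·d = -150 < 0  ⇒  outside

inside=no margin=11900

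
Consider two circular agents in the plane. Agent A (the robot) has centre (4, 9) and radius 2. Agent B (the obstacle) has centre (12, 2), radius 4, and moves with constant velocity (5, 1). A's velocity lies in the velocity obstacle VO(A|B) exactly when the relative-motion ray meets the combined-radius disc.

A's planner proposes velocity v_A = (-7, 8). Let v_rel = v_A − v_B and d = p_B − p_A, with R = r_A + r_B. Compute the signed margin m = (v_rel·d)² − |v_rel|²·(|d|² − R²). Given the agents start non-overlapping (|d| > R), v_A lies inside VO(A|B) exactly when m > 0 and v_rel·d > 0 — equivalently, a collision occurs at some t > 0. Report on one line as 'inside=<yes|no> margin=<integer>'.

d = (8, -7),  |d|² = 113;  R = 2+4 = 6,  c = 113−6² = 77
v_rel = (-12, 7),  |v_rel|² = 193;  v_rel·d = (-12)·(8) + (7)·(-7) = -145
193·t² + 290·t + 77 = 0  ⇒  m = (-145)² − 193·77 = 6164
m = 6164 > 0,  v_rel·d = -145 < 0  ⇒  outside

inside=no margin=6164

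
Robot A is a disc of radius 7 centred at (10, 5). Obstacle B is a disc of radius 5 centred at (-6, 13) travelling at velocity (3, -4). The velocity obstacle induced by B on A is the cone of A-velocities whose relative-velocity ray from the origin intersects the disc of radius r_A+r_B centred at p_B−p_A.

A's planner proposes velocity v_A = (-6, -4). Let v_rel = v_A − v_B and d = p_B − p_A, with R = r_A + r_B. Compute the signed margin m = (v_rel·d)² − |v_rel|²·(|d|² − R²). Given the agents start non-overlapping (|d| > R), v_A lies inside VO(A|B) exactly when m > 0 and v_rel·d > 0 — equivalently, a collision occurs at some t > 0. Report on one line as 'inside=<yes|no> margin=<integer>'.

d = (-16, 8),  |d|² = 320;  R = 7+5 = 12,  c = 320−12² = 176
v_rel = (-9, 0),  |v_rel|² = 81;  v_rel·d = (-9)·(-16) + (0)·(8) = 144
81·t² − 288·t + 176 = 0  ⇒  m = 144² − 81·176 = 6480
m = 6480 > 0,  v_rel·d = 144 > 0  ⇒  inside

inside=yes margin=6480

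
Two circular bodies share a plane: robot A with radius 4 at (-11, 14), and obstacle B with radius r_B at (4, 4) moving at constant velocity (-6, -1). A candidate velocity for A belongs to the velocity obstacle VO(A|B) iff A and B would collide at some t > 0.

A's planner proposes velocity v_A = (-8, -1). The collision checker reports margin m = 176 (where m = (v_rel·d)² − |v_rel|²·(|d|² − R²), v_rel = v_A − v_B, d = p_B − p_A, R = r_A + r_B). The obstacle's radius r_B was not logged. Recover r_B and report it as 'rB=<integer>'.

m = 176
d = (15, -10);  v_rel = (-2, 0),  |v_rel|² = 4
v_rel×d = (-2)·(-10) − (0)·(15) = 20
since m = R²·4 − 20²:  R² = (400 + 176) / 4 = 144
R = √144 = 12  ⇒  r_B = 12 − 4 = 8

rB=8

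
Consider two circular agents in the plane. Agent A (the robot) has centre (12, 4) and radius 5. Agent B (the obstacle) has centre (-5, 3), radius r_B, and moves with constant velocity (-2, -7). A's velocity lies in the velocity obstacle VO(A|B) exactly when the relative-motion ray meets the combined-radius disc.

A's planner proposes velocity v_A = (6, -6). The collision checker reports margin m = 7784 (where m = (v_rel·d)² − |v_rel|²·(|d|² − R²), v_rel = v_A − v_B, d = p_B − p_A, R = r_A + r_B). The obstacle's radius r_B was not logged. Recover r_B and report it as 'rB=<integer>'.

m = 7784
d = (-17, -1);  v_rel = (8, 1),  |v_rel|² = 65
v_rel×d = (8)·(-1) − (1)·(-17) = 9
since m = R²·65 − 9²:  R² = (81 + 7784) / 65 = 121
R = √121 = 11  ⇒  r_B = 11 − 5 = 6

rB=6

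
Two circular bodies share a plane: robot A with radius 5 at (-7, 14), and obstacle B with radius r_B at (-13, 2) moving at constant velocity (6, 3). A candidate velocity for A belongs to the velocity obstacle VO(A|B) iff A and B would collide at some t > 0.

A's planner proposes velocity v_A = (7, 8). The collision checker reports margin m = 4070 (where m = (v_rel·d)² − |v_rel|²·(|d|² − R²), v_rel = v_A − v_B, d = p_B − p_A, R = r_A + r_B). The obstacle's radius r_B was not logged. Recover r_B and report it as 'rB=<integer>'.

m = 4070
d = (-6, -12);  v_rel = (1, 5),  |v_rel|² = 26
v_rel×d = (1)·(-12) − (5)·(-6) = 18
since m = R²·26 − 18²:  R² = (324 + 4070) / 26 = 169
R = √169 = 13  ⇒  r_B = 13 − 5 = 8

rB=8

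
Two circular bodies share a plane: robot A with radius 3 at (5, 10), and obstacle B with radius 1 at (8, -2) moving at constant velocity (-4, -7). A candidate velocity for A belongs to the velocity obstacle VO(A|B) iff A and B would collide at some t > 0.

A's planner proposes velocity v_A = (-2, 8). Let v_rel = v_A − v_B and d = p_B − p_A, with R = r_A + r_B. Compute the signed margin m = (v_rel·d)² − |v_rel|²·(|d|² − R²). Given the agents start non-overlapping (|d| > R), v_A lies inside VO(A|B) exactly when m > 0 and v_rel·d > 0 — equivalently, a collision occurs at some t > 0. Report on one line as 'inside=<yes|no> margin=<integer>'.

d = (3, -12),  |d|² = 153;  R = 3+1 = 4,  c = 153−4² = 137
v_rel = (2, 15),  |v_rel|² = 229;  v_rel·d = (2)·(3) + (15)·(-12) = -174
229·t² + 348·t + 137 = 0  ⇒  m = (-174)² − 229·137 = -1097
m = -1097 < 0,  v_rel·d = -174 < 0  ⇒  outside

inside=no margin=-1097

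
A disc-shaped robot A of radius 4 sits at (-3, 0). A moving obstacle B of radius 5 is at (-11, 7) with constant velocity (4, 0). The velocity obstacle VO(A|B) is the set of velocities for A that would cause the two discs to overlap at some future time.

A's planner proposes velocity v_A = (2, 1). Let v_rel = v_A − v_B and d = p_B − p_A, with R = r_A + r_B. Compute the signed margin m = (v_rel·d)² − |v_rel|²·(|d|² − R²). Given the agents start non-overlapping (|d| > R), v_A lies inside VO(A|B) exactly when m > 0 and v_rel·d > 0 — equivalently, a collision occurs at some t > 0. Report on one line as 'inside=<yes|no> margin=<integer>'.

d = (-8, 7),  |d|² = 113;  R = 4+5 = 9,  c = 113−9² = 32
v_rel = (-2, 1),  |v_rel|² = 5;  v_rel·d = (-2)·(-8) + (1)·(7) = 23
5·t² − 46·t + 32 = 0  ⇒  m = 23² − 5·32 = 369
m = 369 > 0,  v_rel·d = 23 > 0  ⇒  inside

inside=yes margin=369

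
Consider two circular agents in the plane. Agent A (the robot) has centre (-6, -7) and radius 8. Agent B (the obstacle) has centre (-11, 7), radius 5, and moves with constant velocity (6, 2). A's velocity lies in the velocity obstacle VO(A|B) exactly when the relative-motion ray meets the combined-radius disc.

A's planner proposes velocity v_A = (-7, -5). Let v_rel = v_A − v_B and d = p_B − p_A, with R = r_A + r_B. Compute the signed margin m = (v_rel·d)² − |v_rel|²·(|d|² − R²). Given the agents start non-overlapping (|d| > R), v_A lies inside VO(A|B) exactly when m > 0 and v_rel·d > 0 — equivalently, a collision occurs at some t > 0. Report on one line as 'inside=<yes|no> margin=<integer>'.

d = (-5, 14),  |d|² = 221;  R = 8+5 = 13,  c = 221−13² = 52
v_rel = (-13, -7),  |v_rel|² = 218;  v_rel·d = (-13)·(-5) + (-7)·(14) = -33
218·t² + 66·t + 52 = 0  ⇒  m = (-33)² − 218·52 = -10247
m = -10247 < 0,  v_rel·d = -33 < 0  ⇒  outside

inside=no margin=-10247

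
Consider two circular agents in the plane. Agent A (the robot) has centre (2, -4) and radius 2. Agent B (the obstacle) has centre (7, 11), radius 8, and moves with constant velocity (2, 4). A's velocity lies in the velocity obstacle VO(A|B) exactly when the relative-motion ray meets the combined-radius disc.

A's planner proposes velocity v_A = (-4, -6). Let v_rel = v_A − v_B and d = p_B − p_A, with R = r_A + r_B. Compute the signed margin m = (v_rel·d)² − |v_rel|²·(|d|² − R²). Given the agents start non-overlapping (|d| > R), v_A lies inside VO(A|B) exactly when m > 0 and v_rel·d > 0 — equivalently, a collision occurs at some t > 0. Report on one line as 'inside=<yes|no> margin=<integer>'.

d = (5, 15),  |d|² = 250;  R = 2+8 = 10,  c = 250−10² = 150
v_rel = (-6, -10),  |v_rel|² = 136;  v_rel·d = (-6)·(5) + (-10)·(15) = -180
136·t² + 360·t + 150 = 0  ⇒  m = (-180)² − 136·150 = 12000
m = 12000 > 0,  v_rel·d = -180 < 0  ⇒  outside

inside=no margin=12000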